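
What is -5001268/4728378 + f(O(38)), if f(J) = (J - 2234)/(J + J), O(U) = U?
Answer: -70813253/2364189 ≈ -29.952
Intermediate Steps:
f(J) = (-2234 + J)/(2*J) (f(J) = (-2234 + J)/((2*J)) = (-2234 + J)*(1/(2*J)) = (-2234 + J)/(2*J))
-5001268/4728378 + f(O(38)) = -5001268/4728378 + (1/2)*(-2234 + 38)/38 = -5001268*1/4728378 + (1/2)*(1/38)*(-2196) = -2500634/2364189 - 549/19 = -70813253/2364189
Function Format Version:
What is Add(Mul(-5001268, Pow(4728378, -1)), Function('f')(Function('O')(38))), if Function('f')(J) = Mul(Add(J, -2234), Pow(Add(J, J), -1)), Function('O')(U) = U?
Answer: Rational(-70813253, 2364189) ≈ -29.952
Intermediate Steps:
Function('f')(J) = Mul(Rational(1, 2), Pow(J, -1), Add(-2234, J)) (Function('f')(J) = Mul(Add(-2234, J), Pow(Mul(2, J), -1)) = Mul(Add(-2234, J), Mul(Rational(1, 2), Pow(J, -1))) = Mul(Rational(1, 2), Pow(J, -1), Add(-2234, J)))
Add(Mul(-5001268, Pow(4728378, -1)), Function('f')(Function('O')(38))) = Add(Mul(-5001268, Pow(4728378, -1)), Mul(Rational(1, 2), Pow(38, -1), Add(-2234, 38))) = Add(Mul(-5001268, Rational(1, 4728378)), Mul(Rational(1, 2), Rational(1, 38), -2196)) = Add(Rational(-2500634, 2364189), Rational(-549, 19)) = Rational(-70813253, 2364189)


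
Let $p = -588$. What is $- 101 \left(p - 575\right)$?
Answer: $117463$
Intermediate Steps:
$- 101 \left(p - 575\right) = - 101 \left(-588 - 575\right) = - 101 \left(-1163\right) = \left(-1\right) \left(-117463\right) = 117463$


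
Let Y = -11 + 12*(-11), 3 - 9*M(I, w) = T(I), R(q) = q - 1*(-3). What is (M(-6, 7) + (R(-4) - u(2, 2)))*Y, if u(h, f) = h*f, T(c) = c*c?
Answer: 3718/3 ≈ 1239.3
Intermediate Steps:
T(c) = c**2
R(q) = 3 + q (R(q) = q + 3 = 3 + q)
u(h, f) = f*h
M(I, w) = 1/3 - I**2/9
Y = -143 (Y = -11 - 132 = -143)
(M(-6, 7) + (R(-4) - u(2, 2)))*Y = ((1/3 - 1/9*(-6)**2) + ((3 - 4) - 2*2))*(-143) = ((1/3 - 1/9*36) + (-1 - 1*4))*(-143) = ((1/3 - 4) + (-1 - 4))*(-143) = (-11/3 - 5)*(-143) = -26/3*(-143) = 3718/3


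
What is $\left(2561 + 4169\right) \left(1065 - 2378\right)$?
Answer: $-8836490$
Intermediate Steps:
$\left(2561 + 4169\right) \left(1065 - 2378\right) = 6730 \left(-1313\right) = -8836490$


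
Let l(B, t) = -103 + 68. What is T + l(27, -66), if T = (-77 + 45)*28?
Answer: -931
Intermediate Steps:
l(B, t) = -35
T = -896 (T = -32*28 = -896)
T + l(27, -66) = -896 - 35 = -931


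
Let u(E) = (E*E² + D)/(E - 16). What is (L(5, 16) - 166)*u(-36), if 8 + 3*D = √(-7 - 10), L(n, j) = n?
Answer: -5634034/39 + 161*I*√17/156 ≈ -1.4446e+5 + 4.2553*I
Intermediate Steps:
D = -8/3 + I*√17/3 (D = -8/3 + √(-7 - 10)/3 = -8/3 + √(-17)/3 = -8/3 + (I*√17)/3 = -8/3 + I*√17/3 ≈ -2.6667 + 1.3744*I)
u(E) = (-8/3 + E³ + I*√17/3)/(-16 + E) (u(E) = (E*E² + (-8/3 + I*√17/3))/(E - 16) = (E³ + (-8/3 + I*√17/3))/(-16 + E) = (-8/3 + E³ + I*√17/3)/(-16 + E))
(L(5, 16) - 166)*u(-36) = (5 - 166)*((-8 + 3*(-36)³ + I*√17)/(3*(-16 - 36))) = -161*(-8 + 3*(-46656) + I*√17)/(3*(-52)) = -161*(-1)*(-8 - 139968 + I*√17)/(3*52) = -161*(-1)*(-139976 + I*√17)/(3*52) = -161*(34994/39 - I*√17/156) = -5634034/39 + 161*I*√17/156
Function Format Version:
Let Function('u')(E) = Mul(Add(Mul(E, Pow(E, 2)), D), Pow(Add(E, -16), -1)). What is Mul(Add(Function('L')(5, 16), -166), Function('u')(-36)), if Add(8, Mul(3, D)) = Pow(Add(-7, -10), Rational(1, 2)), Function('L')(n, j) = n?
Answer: Add(Rational(-5634034, 39), Mul(Rational(161, 156), I, Pow(17, Rational(1, 2)))) ≈ Add(-1.4446e+5, Mul(4.2553, I))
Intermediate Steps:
D = Add(Rational(-8, 3), Mul(Rational(1, 3), I, Pow(17, Rational(1, 2)))) (D = Add(Rational(-8, 3), Mul(Rational(1, 3), Pow(Add(-7, -10), Rational(1, 2)))) = Add(Rational(-8, 3), Mul(Rational(1, 3), Pow(-17, Rational(1, 2)))) = Add(Rational(-8, 3), Mul(Rational(1, 3), Mul(I, Pow(17, Rational(1, 2))))) = Add(Rational(-8, 3), Mul(Rational(1, 3), I, Pow(17, Rational(1, 2)))) ≈ Add(-2.6667, Mul(1.3744, I)))
Function('u')(E) = Mul(Pow(Add(-16, E), -1), Add(Rational(-8, 3), Pow(E, 3), Mul(Rational(1, 3), I, Pow(17, Rational(1, 2))))) (Function('u')(E) = Mul(Add(Mul(E, Pow(E, 2)), Add(Rational(-8, 3), Mul(Rational(1, 3), I, Pow(17, Rational(1, 2))))), Pow(Add(E, -16), -1)) = Mul(Add(Pow(E, 3), Add(Rational(-8, 3), Mul(Rational(1, 3), I, Pow(17, Rational(1, 2))))), Pow(Add(-16, E), -1)) = Mul(Add(Rational(-8, 3), Pow(E, 3), Mul(Rational(1, 3), I, Pow(17, Rational(1, 2)))), Pow(Add(-16, E), -1)) = Mul(Pow(Add(-16, E), -1), Add(Rational(-8, 3), Pow(E, 3), Mul(Rational(1, 3), I, Pow(17, Rational(1, 2))))))
Mul(Add(Function('L')(5, 16), -166), Function('u')(-36)) = Mul(Add(5, -166), Mul(Rational(1, 3), Pow(Add(-16, -36), -1), Add(-8, Mul(3, Pow(-36, 3)), Mul(I, Pow(17, Rational(1, 2)))))) = Mul(-161, Mul(Rational(1, 3), Pow(-52, -1), Add(-8, Mul(3, -46656), Mul(I, Pow(17, Rational(1, 2)))))) = Mul(-161, Mul(Rational(1, 3), Rational(-1, 52), Add(-8, -139968, Mul(I, Pow(17, Rational(1, 2)))))) = Mul(-161, Mul(Rational(1, 3), Rational(-1, 52), Add(-139976, Mul(I, Pow(17, Rational(1, 2)))))) = Mul(-161, Add(Rational(34994, 39), Mul(Rational(-1, 156), I, Pow(17, Rational(1, 2))))) = Add(Rational(-5634034, 39), Mul(Rational(161, 156), I, Pow(17, Rational(1, 2))))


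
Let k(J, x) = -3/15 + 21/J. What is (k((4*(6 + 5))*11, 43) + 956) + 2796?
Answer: 9079461/2420 ≈ 3751.8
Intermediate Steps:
k(J, x) = -⅕ + 21/J (k(J, x) = -3*1/15 + 21/J = -⅕ + 21/J)
(k((4*(6 + 5))*11, 43) + 956) + 2796 = ((105 - 4*(6 + 5)*11)/(5*(((4*(6 + 5))*11))) + 956) + 2796 = ((105 - 4*11*11)/(5*(((4*11)*11))) + 956) + 2796 = ((105 - 44*11)/(5*((44*11))) + 956) + 2796 = ((⅕)*(105 - 1*484)/484 + 956) + 2796 = ((⅕)*(1/484)*(105 - 484) + 956) + 2796 = ((⅕)*(1/484)*(-379) + 956) + 2796 = (-379/2420 + 956) + 2796 = 2313141/2420 + 2796 = 9079461/2420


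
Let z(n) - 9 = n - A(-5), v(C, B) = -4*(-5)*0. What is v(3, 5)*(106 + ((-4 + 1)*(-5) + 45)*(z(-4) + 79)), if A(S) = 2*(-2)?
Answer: 0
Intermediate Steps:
v(C, B) = 0 (v(C, B) = 20*0 = 0)
A(S) = -4
z(n) = 13 + n (z(n) = 9 + (n - 1*(-4)) = 9 + (n + 4) = 9 + (4 + n) = 13 + n)
v(3, 5)*(106 + ((-4 + 1)*(-5) + 45)*(z(-4) + 79)) = 0*(106 + ((-4 + 1)*(-5) + 45)*((13 - 4) + 79)) = 0*(106 + (-3*(-5) + 45)*(9 + 79)) = 0*(106 + (15 + 45)*88) = 0*(106 + 60*88) = 0*(106 + 5280) = 0*5386 = 0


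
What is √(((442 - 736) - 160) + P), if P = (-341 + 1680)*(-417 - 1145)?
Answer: 2*I*√522993 ≈ 1446.4*I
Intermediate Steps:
P = -2091518 (P = 1339*(-1562) = -2091518)
√(((442 - 736) - 160) + P) = √(((442 - 736) - 160) - 2091518) = √((-294 - 160) - 2091518) = √(-454 - 2091518) = √(-2091972) = 2*I*√522993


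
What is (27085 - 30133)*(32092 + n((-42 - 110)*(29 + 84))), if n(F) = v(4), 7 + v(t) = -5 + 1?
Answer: -97782888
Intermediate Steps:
v(t) = -11 (v(t) = -7 + (-5 + 1) = -7 - 4 = -11)
n(F) = -11
(27085 - 30133)*(32092 + n((-42 - 110)*(29 + 84))) = (27085 - 30133)*(32092 - 11) = -3048*32081 = -97782888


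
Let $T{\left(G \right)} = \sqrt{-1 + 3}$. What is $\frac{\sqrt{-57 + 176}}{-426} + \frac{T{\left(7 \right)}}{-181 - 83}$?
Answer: $- \frac{\sqrt{2}}{264} - \frac{\sqrt{119}}{426} \approx -0.030964$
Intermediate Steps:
$T{\left(G \right)} = \sqrt{2}$
$\frac{\sqrt{-57 + 176}}{-426} + \frac{T{\left(7 \right)}}{-181 - 83} = \frac{\sqrt{-57 + 176}}{-426} + \frac{\sqrt{2}}{-181 - 83} = \sqrt{119} \left(- \frac{1}{426}\right) + \frac{\sqrt{2}}{-264} = - \frac{\sqrt{119}}{426} + \sqrt{2} \left(- \frac{1}{264}\right) = - \frac{\sqrt{119}}{426} - \frac{\sqrt{2}}{264} = - \frac{\sqrt{2}}{264} - \frac{\sqrt{119}}{426}$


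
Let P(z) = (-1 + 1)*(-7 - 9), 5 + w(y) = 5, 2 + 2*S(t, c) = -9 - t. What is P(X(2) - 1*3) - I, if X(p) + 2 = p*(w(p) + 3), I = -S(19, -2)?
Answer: -15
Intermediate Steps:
S(t, c) = -11/2 - t/2 (S(t, c) = -1 + (-9 - t)/2 = -1 + (-9/2 - t/2) = -11/2 - t/2)
I = 15 (I = -(-11/2 - ½*19) = -(-11/2 - 19/2) = -1*(-15) = 15)
w(y) = 0 (w(y) = -5 + 5 = 0)
X(p) = -2 + 3*p (X(p) = -2 + p*(0 + 3) = -2 + p*3 = -2 + 3*p)
P(z) = 0 (P(z) = 0*(-16) = 0)
P(X(2) - 1*3) - I = 0 - 1*15 = 0 - 15 = -15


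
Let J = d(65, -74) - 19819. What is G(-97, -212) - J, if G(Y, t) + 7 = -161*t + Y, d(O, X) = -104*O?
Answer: 60607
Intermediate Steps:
G(Y, t) = -7 + Y - 161*t (G(Y, t) = -7 + (-161*t + Y) = -7 + (Y - 161*t) = -7 + Y - 161*t)
J = -26579 (J = -104*65 - 19819 = -6760 - 19819 = -26579)
G(-97, -212) - J = (-7 - 97 - 161*(-212)) - 1*(-26579) = (-7 - 97 + 34132) + 26579 = 34028 + 26579 = 60607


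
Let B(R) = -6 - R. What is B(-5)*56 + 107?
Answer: 51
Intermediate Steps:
B(-5)*56 + 107 = (-6 - 1*(-5))*56 + 107 = (-6 + 5)*56 + 107 = -1*56 + 107 = -56 + 107 = 51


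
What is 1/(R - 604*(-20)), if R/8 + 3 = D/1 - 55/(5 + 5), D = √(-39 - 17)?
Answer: 429/5153276 - I*√14/9018233 ≈ 8.3248e-5 - 4.149e-7*I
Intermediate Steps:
D = 2*I*√14 (D = √(-56) = 2*I*√14 ≈ 7.4833*I)
R = -68 + 16*I*√14 (R = -24 + 8*((2*I*√14)/1 - 55/(5 + 5)) = -24 + 8*((2*I*√14)*1 - 55/(10*1)) = -24 + 8*(2*I*√14 - 55/10) = -24 + 8*(2*I*√14 - 55*⅒) = -24 + 8*(2*I*√14 - 11/2) = -24 + 8*(-11/2 + 2*I*√14) = -24 + (-44 + 16*I*√14) = -68 + 16*I*√14 ≈ -68.0 + 59.867*I)
1/(R - 604*(-20)) = 1/((-68 + 16*I*√14) - 604*(-20)) = 1/((-68 + 16*I*√14) - 151*(-80)) = 1/((-68 + 16*I*√14) + 12080) = 1/(12012 + 16*I*√14)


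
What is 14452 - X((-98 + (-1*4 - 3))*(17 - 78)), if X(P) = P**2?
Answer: -41009573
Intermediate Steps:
14452 - X((-98 + (-1*4 - 3))*(17 - 78)) = 14452 - ((-98 + (-1*4 - 3))*(17 - 78))**2 = 14452 - ((-98 + (-4 - 3))*(-61))**2 = 14452 - ((-98 - 7)*(-61))**2 = 14452 - (-105*(-61))**2 = 14452 - 1*6405**2 = 14452 - 1*41024025 = 14452 - 41024025 = -41009573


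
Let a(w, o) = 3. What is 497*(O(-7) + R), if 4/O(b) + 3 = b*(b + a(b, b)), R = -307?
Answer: -3812487/25 ≈ -1.5250e+5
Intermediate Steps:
O(b) = 4/(-3 + b*(3 + b)) (O(b) = 4/(-3 + b*(b + 3)) = 4/(-3 + b*(3 + b)))
497*(O(-7) + R) = 497*(4/(-3 + (-7)² + 3*(-7)) - 307) = 497*(4/(-3 + 49 - 21) - 307) = 497*(4/25 - 307) = 497*(-7671/25) = -3812487/25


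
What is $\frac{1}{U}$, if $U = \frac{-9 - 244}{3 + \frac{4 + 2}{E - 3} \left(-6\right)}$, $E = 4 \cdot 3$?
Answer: $\frac{1}{253} \approx 0.0039526$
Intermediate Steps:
$E = 12$
$U = 253$ ($U = \frac{-9 - 244}{3 + \frac{4 + 2}{12 - 3} \left(-6\right)} = \frac{-9 - 244}{3 + \frac{6}{12 - 3} \left(-6\right)} = - \frac{253}{3 + \frac{6}{9} \left(-6\right)} = - \frac{253}{3 + 6 \cdot \frac{1}{9} \left(-6\right)} = - \frac{253}{3 + \frac{2}{3} \left(-6\right)} = - \frac{253}{3 - 4} = - \frac{253}{-1} = \left(-253\right) \left(-1\right) = 253$)
$\frac{1}{U} = \frac{1}{253}$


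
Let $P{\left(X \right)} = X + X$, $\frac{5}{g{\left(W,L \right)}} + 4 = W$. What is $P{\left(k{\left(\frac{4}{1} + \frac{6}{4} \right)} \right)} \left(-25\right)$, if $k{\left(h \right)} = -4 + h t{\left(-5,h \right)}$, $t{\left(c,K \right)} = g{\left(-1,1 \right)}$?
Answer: $475$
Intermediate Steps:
$g{\left(W,L \right)} = \frac{5}{-4 + W}$
$t{\left(c,K \right)} = -1$ ($t{\left(c,K \right)} = \frac{5}{-4 - 1} = \frac{5}{-5} = 5 \left(- \frac{1}{5}\right) = -1$)
$k{\left(h \right)} = -4 - h$ ($k{\left(h \right)} = -4 + h \left(-1\right) = -4 - h$)
$P{\left(X \right)} = 2 X$
$P{\left(k{\left(\frac{4}{1} + \frac{6}{4} \right)} \right)} \left(-25\right) = 2 \left(-4 - \left(\frac{4}{1} + \frac{6}{4}\right)\right) \left(-25\right) = 2 \left(-4 - \left(4 \cdot 1 + 6 \cdot \frac{1}{4}\right)\right) \left(-25\right) = 2 \left(-4 - \left(4 + \frac{3}{2}\right)\right) \left(-25\right) = 2 \left(-4 - \frac{11}{2}\right) \left(-25\right) = 2 \left(- \frac{19}{2}\right) \left(-25\right) = \left(-19\right) \left(-25\right) = 475$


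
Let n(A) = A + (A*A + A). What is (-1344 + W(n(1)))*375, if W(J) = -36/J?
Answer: -508500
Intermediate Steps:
n(A) = A**2 + 2*A (n(A) = A + (A**2 + A) = A + (A + A**2) = A**2 + 2*A)
(-1344 + W(n(1)))*375 = (-1344 - 36/(2 + 1))*375 = (-1344 - 36/(1*3))*375 = (-1344 - 36/3)*375 = (-1344 - 36*1/3)*375 = (-1344 - 12)*375 = -1356*375 = -508500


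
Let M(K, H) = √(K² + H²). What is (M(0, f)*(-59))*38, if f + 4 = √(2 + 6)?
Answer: -8968 + 4484*√2 ≈ -2626.7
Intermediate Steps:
f = -4 + 2*√2 (f = -4 + √(2 + 6) = -4 + √8 = -4 + 2*√2 ≈ -1.1716)
M(K, H) = √(H² + K²)
(M(0, f)*(-59))*38 = (√((-4 + 2*√2)² + 0²)*(-59))*38 = (√((-4 + 2*√2)² + 0)*(-59))*38 = (√((-4 + 2*√2)²)*(-59))*38 = ((4 - 2*√2)*(-59))*38 = (-236 + 118*√2)*38 = -8968 + 4484*√2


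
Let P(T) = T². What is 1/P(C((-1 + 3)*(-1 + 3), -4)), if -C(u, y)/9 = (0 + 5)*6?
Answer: 1/72900 ≈ 1.3717e-5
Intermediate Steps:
C(u, y) = -270 (C(u, y) = -9*(0 + 5)*6 = -45*6 = -9*30 = -270)
1/P(C((-1 + 3)*(-1 + 3), -4)) = 1/((-270)²) = 1/72900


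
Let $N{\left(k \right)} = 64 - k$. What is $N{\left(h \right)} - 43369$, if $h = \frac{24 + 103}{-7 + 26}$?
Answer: $- \frac{822922}{19} \approx -43312.0$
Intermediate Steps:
$h = \frac{127}{19} \approx 6.6842$
$N{\left(h \right)} - 43369 = \left(64 - \frac{127}{19}\right) - 43369 = \frac{1089}{19} - 43369 = - \frac{822922}{19}$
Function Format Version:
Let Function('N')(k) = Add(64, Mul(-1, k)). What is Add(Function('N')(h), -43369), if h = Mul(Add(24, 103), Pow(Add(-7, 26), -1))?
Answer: Rational(-822922, 19) ≈ -43312.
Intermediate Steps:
h = Rational(127, 19) (h = Mul(127, Pow(19, -1)) = Mul(127, Rational(1, 19)) = Rational(127, 19) ≈ 6.6842)
Add(Function('N')(h), -43369) = Add(Add(64, Mul(-1, Rational(127, 19))), -43369) = Add(Add(64, Rational(-127, 19)), -43369) = Add(Rational(1089, 19), -43369) = Rational(-822922, 19)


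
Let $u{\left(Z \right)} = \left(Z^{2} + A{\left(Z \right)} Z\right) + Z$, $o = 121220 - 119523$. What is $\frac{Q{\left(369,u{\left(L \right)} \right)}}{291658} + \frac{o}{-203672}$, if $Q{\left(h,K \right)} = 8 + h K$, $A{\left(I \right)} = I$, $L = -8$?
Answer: $\frac{4262640955}{29701284088} \approx 0.14352$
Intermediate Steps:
$o = 1697$
$u{\left(Z \right)} = Z + 2 Z^{2}$ ($u{\left(Z \right)} = \left(Z^{2} + Z Z\right) + Z = \left(Z^{2} + Z^{2}\right) + Z = 2 Z^{2} + Z = Z + 2 Z^{2}$)
$Q{\left(h,K \right)} = 8 + K h$
$\frac{Q{\left(369,u{\left(L \right)} \right)}}{291658} + \frac{o}{-203672} = \frac{8 + - 8 \left(1 + 2 \left(-8\right)\right) 369}{291658} + \frac{1697}{-203672} = \left(8 + - 8 \left(1 - 16\right) 369\right) \frac{1}{291658} + 1697 \left(- \frac{1}{203672}\right) = \left(8 + \left(-8\right) \left(-15\right) 369\right) \frac{1}{291658} - \frac{1697}{203672} = \left(8 + 120 \cdot 369\right) \frac{1}{291658} - \frac{1697}{203672} = \left(8 + 44280\right) \frac{1}{291658} - \frac{1697}{203672} = 44288 \cdot \frac{1}{291658} - \frac{1697}{203672} = \frac{22144}{145829} - \frac{1697}{203672} = \frac{4262640955}{29701284088}$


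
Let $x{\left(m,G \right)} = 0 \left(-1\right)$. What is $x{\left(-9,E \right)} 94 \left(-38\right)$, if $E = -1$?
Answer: $0$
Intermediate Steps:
$x{\left(m,G \right)} = 0$
$x{\left(-9,E \right)} 94 \left(-38\right) = 0 \cdot 94 \left(-38\right) = 0 \left(-38\right) = 0$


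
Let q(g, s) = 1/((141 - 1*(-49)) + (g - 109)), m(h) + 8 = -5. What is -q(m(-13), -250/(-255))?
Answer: -1/68 ≈ -0.014706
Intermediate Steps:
m(h) = -13 (m(h) = -8 - 5 = -13)
q(g, s) = 1/(81 + g) (q(g, s) = 1/((141 + 49) + (-109 + g)) = 1/(190 + (-109 + g)) = 1/(81 + g))
-q(m(-13), -250/(-255)) = -1/(81 - 13) = -1/68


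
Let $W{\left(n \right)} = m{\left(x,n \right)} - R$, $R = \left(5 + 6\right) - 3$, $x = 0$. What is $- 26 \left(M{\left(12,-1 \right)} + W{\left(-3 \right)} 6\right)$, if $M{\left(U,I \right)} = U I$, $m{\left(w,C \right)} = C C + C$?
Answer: $624$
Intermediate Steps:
$m{\left(w,C \right)} = C + C^{2}$ ($m{\left(w,C \right)} = C^{2} + C = C + C^{2}$)
$M{\left(U,I \right)} = I U$
$R = 8$ ($R = 11 - 3 = 8$)
$W{\left(n \right)} = -8 + n \left(1 + n\right)$ ($W{\left(n \right)} = n \left(1 + n\right) - 8 = -8 + n \left(1 + n\right)$)
$- 26 \left(M{\left(12,-1 \right)} + W{\left(-3 \right)} 6\right) = - 26 \left(\left(-1\right) 12 + \left(-8 - 3 \left(1 - 3\right)\right) 6\right) = - 26 \left(-12 + \left(-8 - -6\right) 6\right) = - 26 \left(-12 + \left(-8 + 6\right) 6\right) = - 26 \left(-12 - 12\right) = \left(-26\right) \left(-24\right) = 624$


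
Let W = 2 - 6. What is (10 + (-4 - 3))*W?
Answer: -12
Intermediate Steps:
W = -4
(10 + (-4 - 3))*W = (10 + (-4 - 3))*(-4) = (10 - 7)*(-4) = 3*(-4) = -12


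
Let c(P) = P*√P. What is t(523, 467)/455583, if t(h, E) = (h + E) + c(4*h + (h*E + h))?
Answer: 330/151861 + 493712*√61714/455583 ≈ 269.22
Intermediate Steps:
c(P) = P^(3/2)
t(h, E) = E + h + (5*h + E*h)^(3/2) (t(h, E) = (h + E) + (4*h + (h*E + h))^(3/2) = (E + h) + (4*h + (E*h + h))^(3/2) = (E + h) + (4*h + (h + E*h))^(3/2) = (E + h) + (5*h + E*h)^(3/2) = E + h + (5*h + E*h)^(3/2))
t(523, 467)/455583 = (467 + 523 + (523*(5 + 467))^(3/2))/455583 = (467 + 523 + (523*472)^(3/2))*(1/455583) = (467 + 523 + 246856^(3/2))*(1/455583) = (467 + 523 + 493712*√61714)*(1/455583) = (990 + 493712*√61714)*(1/455583) = 330/151861 + 493712*√61714/455583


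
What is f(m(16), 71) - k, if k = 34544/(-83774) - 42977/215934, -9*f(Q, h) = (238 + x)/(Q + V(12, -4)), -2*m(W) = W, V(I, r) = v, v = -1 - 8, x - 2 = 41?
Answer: 66424594739/27134482374 ≈ 2.4480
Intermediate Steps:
x = 43 (x = 2 + 41 = 43)
v = -9
V(I, r) = -9
m(W) = -W/2
f(Q, h) = -281/(9*(-9 + Q)) (f(Q, h) = -(238 + 43)/(9*(Q - 9)) = -281/(9*(-9 + Q)))
k = -5529789647/9044827458 (k = 34544*(-1/83774) - 42977*1/215934 = -17272/41887 - 42977/215934 = -5529789647/9044827458 ≈ -0.61138)
f(m(16), 71) - k = -281/(-81 + 9*(-1/2*16)) - 1*(-5529789647/9044827458) = -281/(-81 + 9*(-8)) + 5529789647/9044827458 = -281/(-81 - 72) + 5529789647/9044827458 = -281/(-153) + 5529789647/9044827458 = -281*(-1/153) + 5529789647/9044827458 = 281/153 + 5529789647/9044827458 = 66424594739/27134482374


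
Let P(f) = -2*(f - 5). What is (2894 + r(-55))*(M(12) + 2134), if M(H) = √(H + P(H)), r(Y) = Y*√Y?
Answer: (2134 + I*√2)*(2894 - 55*I*√55) ≈ 6.1764e+6 - 8.6635e+5*I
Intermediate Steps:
P(f) = 10 - 2*f (P(f) = -2*(-5 + f) = 10 - 2*f)
r(Y) = Y^(3/2)
M(H) = √(10 - H) (M(H) = √(H + (10 - 2*H)) = √(10 - H))
(2894 + r(-55))*(M(12) + 2134) = (2894 + (-55)^(3/2))*(√(10 - 1*12) + 2134) = (2894 - 55*I*√55)*(√(10 - 12) + 2134) = (2894 - 55*I*√55)*(√(-2) + 2134) = (2894 - 55*I*√55)*(I*√2 + 2134) = (2894 - 55*I*√55)*(2134 + I*√2) = (2134 + I*√2)*(2894 - 55*I*√55)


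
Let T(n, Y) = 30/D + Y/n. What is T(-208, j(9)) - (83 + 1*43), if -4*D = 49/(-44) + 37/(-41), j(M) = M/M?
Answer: -50294293/756496 ≈ -66.483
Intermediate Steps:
j(M) = 1
D = 3637/7216 (D = -(49/(-44) + 37/(-41))/4 = -(49*(-1/44) + 37*(-1/41))/4 = -(-49/44 - 37/41)/4 = -¼*(-3637/1804) = 3637/7216 ≈ 0.50402)
T(n, Y) = 216480/3637 + Y/n (T(n, Y) = 30/(3637/7216) + Y/n = 30*(7216/3637) + Y/n = 216480/3637 + Y/n)
T(-208, j(9)) - (83 + 1*43) = (216480/3637 + 1/(-208)) - (83 + 1*43) = (216480/3637 + 1*(-1/208)) - (83 + 43) = (216480/3637 - 1/208) - 1*126 = 45024203/756496 - 126 = -50294293/756496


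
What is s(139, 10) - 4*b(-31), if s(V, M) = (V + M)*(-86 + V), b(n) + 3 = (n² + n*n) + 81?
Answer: -103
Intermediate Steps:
b(n) = 78 + 2*n² (b(n) = -3 + ((n² + n*n) + 81) = -3 + ((n² + n²) + 81) = -3 + (2*n² + 81) = -3 + (81 + 2*n²) = 78 + 2*n²)
s(V, M) = (-86 + V)*(M + V) (s(V, M) = (M + V)*(-86 + V) = (-86 + V)*(M + V))
s(139, 10) - 4*b(-31) = (139² - 86*10 - 86*139 + 10*139) - 4*(78 + 2*(-31)²) = (19321 - 860 - 11954 + 1390) - 4*(78 + 2*961) = 7897 - 4*(78 + 1922) = 7897 - 4*2000 = 7897 - 1*8000 = 7897 - 8000 = -103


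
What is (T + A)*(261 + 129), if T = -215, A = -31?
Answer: -95940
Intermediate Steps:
(T + A)*(261 + 129) = (-215 - 31)*(261 + 129) = -246*390 = -95940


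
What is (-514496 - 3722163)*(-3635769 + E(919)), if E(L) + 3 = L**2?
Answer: 11825409204049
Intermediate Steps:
E(L) = -3 + L**2
(-514496 - 3722163)*(-3635769 + E(919)) = (-514496 - 3722163)*(-3635769 + (-3 + 919**2)) = -4236659*(-3635769 + (-3 + 844561)) = -4236659*(-3635769 + 844558) = -4236659*(-2791211) = 11825409204049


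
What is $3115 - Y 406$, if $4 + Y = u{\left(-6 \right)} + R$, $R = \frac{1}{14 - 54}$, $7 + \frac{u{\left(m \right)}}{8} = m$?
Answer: $\frac{939463}{20} \approx 46973.0$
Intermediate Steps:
$u{\left(m \right)} = -56 + 8 m$
$R = - \frac{1}{40}$ ($R = \frac{1}{-40} = - \frac{1}{40} \approx -0.025$)
$Y = - \frac{4321}{40}$ ($Y = -4 + \left(\left(-56 + 8 \left(-6\right)\right) - \frac{1}{40}\right) = -4 - \frac{4161}{40} = - \frac{4321}{40} \approx -108.03$)
$3115 - Y 406 = 3115 - \left(- \frac{4321}{40}\right) 406 = 3115 - - \frac{877163}{20} = 3115 + \frac{877163}{20} = \frac{939463}{20}$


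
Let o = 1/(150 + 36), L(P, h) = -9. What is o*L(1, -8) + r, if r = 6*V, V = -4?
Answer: -1491/62 ≈ -24.048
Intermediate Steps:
o = 1/186 ≈ 0.0053763
r = -24 (r = 6*(-4) = -24)
o*L(1, -8) + r = (1/186)*(-9) - 24 = -3/62 - 24 = -1491/62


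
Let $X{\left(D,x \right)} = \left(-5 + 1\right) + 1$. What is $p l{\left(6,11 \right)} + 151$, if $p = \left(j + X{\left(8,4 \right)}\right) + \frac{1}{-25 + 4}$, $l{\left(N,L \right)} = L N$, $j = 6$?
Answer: $\frac{2421}{7} \approx 345.86$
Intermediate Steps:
$X{\left(D,x \right)} = -3$ ($X{\left(D,x \right)} = -4 + 1 = -3$)
$p = \frac{62}{21}$ ($p = \left(6 - 3\right) + \frac{1}{-25 + 4} = 3 + \frac{1}{-21} = 3 - \frac{1}{21} = \frac{62}{21} \approx 2.9524$)
$p l{\left(6,11 \right)} + 151 = \frac{62 \cdot 11 \cdot 6}{21} + 151 = \frac{62}{21} \cdot 66 + 151 = \frac{1364}{7} + 151 = \frac{2421}{7}$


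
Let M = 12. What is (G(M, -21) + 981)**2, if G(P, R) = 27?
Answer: 1016064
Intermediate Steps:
(G(M, -21) + 981)**2 = (27 + 981)**2 = 1008**2 = 1016064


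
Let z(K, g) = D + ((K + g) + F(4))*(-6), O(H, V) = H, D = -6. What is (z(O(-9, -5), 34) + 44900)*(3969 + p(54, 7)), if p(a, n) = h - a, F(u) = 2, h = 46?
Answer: 177183452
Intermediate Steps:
p(a, n) = 46 - a
z(K, g) = -18 - 6*K - 6*g (z(K, g) = -6 + ((K + g) + 2)*(-6) = -6 + (2 + K + g)*(-6) = -6 + (-12 - 6*K - 6*g) = -18 - 6*K - 6*g)
(z(O(-9, -5), 34) + 44900)*(3969 + p(54, 7)) = ((-18 - 6*(-9) - 6*34) + 44900)*(3969 + (46 - 1*54)) = ((-18 + 54 - 204) + 44900)*(3969 + (46 - 54)) = (-168 + 44900)*(3969 - 8) = 44732*3961 = 177183452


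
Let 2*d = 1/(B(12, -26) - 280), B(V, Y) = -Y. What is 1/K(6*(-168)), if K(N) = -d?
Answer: 508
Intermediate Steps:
d = -1/508 (d = 1/(2*(-1*(-26) - 280)) = 1/(2*(26 - 280)) = (½)/(-254) = (½)*(-1/254) = -1/508 ≈ -0.0019685)
K(N) = 1/508 (K(N) = -1*(-1/508) = 1/508)
1/K(6*(-168)) = 1/(1/508) = 508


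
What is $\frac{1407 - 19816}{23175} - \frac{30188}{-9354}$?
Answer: $\frac{87901519}{36129825} \approx 2.4329$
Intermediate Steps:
$\frac{1407 - 19816}{23175} - \frac{30188}{-9354} = \left(-18409\right) \frac{1}{23175} - - \frac{15094}{4677} = - \frac{18409}{23175} + \frac{15094}{4677} = \frac{87901519}{36129825}$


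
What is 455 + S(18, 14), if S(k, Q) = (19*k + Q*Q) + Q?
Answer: 1007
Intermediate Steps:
S(k, Q) = Q + Q² + 19*k (S(k, Q) = (19*k + Q²) + Q = (Q² + 19*k) + Q = Q + Q² + 19*k)
455 + S(18, 14) = 455 + (14 + 14² + 19*18) = 455 + (14 + 196 + 342) = 455 + 552 = 1007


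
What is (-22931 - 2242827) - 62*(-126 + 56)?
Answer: -2261418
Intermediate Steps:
(-22931 - 2242827) - 62*(-126 + 56) = -2265758 - 62*(-70) = -2265758 + 4340 = -2261418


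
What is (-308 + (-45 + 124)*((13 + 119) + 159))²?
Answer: 514427761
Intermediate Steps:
(-308 + (-45 + 124)*((13 + 119) + 159))² = (-308 + 79*(132 + 159))² = (-308 + 79*291)² = (-308 + 22989)² = 22681² = 514427761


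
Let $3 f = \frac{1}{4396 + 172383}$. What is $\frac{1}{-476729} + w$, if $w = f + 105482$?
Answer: $\frac{26668700532949778}{252827027673} \approx 1.0548 \cdot 10^{5}$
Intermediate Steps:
$f = \frac{1}{530337}$ ($f = \frac{1}{3 \left(4396 + 172383\right)} = \frac{1}{3 \cdot 176779} = \frac{1}{3} \cdot \frac{1}{176779} = \frac{1}{530337} \approx 1.8856 \cdot 10^{-6}$)
$w = \frac{55941007435}{530337}$ ($w = \frac{1}{530337} + 105482 = \frac{55941007435}{530337} \approx 1.0548 \cdot 10^{5}$)
$\frac{1}{-476729} + w = \frac{1}{-476729} + \frac{55941007435}{530337} = - \frac{1}{476729} + \frac{55941007435}{530337} = \frac{26668700532949778}{252827027673}$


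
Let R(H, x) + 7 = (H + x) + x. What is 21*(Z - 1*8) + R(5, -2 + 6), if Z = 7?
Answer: -15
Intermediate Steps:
R(H, x) = -7 + H + 2*x (R(H, x) = -7 + ((H + x) + x) = -7 + (H + 2*x) = -7 + H + 2*x)
21*(Z - 1*8) + R(5, -2 + 6) = 21*(7 - 1*8) + (-7 + 5 + 2*(-2 + 6)) = 21*(7 - 8) + (-7 + 5 + 2*4) = 21*(-1) + (-7 + 5 + 8) = -21 + 6 = -15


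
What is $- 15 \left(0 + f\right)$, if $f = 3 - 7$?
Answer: $60$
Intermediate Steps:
$f = -4$
$- 15 \left(0 + f\right) = - 15 \left(0 - 4\right) = \left(-15\right) \left(-4\right) = 60$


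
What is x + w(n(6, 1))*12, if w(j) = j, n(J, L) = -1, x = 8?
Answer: -4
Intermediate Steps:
x + w(n(6, 1))*12 = 8 - 1*12 = 8 - 12 = -4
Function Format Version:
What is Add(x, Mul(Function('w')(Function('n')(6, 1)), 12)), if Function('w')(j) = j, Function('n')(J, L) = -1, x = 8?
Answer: -4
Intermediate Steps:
Add(x, Mul(Function('w')(Function('n')(6, 1)), 12)) = Add(8, Mul(-1, 12)) = Add(8, -12) = -4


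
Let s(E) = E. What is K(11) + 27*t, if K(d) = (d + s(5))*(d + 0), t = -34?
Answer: -742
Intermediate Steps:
K(d) = d*(5 + d) (K(d) = (d + 5)*(d + 0) = (5 + d)*d = d*(5 + d))
K(11) + 27*t = 11*(5 + 11) + 27*(-34) = 11*16 - 918 = 176 - 918 = -742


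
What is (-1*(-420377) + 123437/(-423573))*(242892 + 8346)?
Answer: 14911831484265664/141191 ≈ 1.0561e+11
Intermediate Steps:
(-1*(-420377) + 123437/(-423573))*(242892 + 8346) = (420377 + 123437*(-1/423573))*251238 = (420377 - 123437/423573)*251238 = (178060223584/423573)*251238 = 14911831484265664/141191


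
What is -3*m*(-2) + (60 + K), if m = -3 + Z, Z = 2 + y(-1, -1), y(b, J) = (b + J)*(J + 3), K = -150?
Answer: -120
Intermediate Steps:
y(b, J) = (3 + J)*(J + b) (y(b, J) = (J + b)*(3 + J) = (3 + J)*(J + b))
Z = -2 (Z = 2 + ((-1)² + 3*(-1) + 3*(-1) - 1*(-1)) = 2 + (1 - 3 - 3 + 1) = 2 - 4 = -2)
m = -5 (m = -3 - 2 = -5)
-3*m*(-2) + (60 + K) = -3*(-5)*(-2) + (60 - 150) = 15*(-2) - 90 = -30 - 90 = -120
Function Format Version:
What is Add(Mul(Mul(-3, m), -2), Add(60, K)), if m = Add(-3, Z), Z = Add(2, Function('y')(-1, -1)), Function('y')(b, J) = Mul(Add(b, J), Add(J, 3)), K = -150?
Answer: -120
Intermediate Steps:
Function('y')(b, J) = Mul(Add(3, J), Add(J, b)) (Function('y')(b, J) = Mul(Add(J, b), Add(3, J)) = Mul(Add(3, J), Add(J, b)))
Z = -2 (Z = Add(2, Add(Pow(-1, 2), Mul(3, -1), Mul(3, -1), Mul(-1, -1))) = Add(2, Add(1, -3, -3, 1)) = Add(2, -4) = -2)
m = -5 (m = Add(-3, -2) = -5)
Add(Mul(Mul(-3, m), -2), Add(60, K)) = Add(Mul(Mul(-3, -5), -2), Add(60, -150)) = Add(Mul(15, -2), -90) = Add(-30, -90) = -120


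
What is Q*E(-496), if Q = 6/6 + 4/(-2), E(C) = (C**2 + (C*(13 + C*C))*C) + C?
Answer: -60527315984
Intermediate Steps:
E(C) = C + C**2 + C**2*(13 + C**2) (E(C) = (C**2 + (C*(13 + C**2))*C) + C = (C**2 + C**2*(13 + C**2)) + C = C + C**2 + C**2*(13 + C**2))
Q = -1 (Q = 6*(1/6) + 4*(-1/2) = 1 - 2 = -1)
Q*E(-496) = -(-496)*(1 + (-496)**3 + 14*(-496)) = -(-496)*(1 - 122023936 - 6944) = -(-496)*(-122030879) = -1*60527315984 = -60527315984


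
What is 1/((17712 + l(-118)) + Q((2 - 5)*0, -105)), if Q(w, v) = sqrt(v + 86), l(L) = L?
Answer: 926/16292045 - I*sqrt(19)/309548855 ≈ 5.6838e-5 - 1.4081e-8*I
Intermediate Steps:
Q(w, v) = sqrt(86 + v)
1/((17712 + l(-118)) + Q((2 - 5)*0, -105)) = 1/((17712 - 118) + sqrt(86 - 105)) = 1/(17594 + sqrt(-19)) = 1/(17594 + I*sqrt(19))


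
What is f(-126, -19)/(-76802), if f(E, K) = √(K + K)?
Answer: -I*√38/76802 ≈ -8.0264e-5*I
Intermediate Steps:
f(E, K) = √2*√K (f(E, K) = √(2*K) = √2*√K)
f(-126, -19)/(-76802) = (√2*√(-19))/(-76802) = (√2*(I*√19))*(-1/76802) = (I*√38)*(-1/76802) = -I*√38/76802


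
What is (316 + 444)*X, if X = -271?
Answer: -205960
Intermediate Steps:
(316 + 444)*X = (316 + 444)*(-271) = 760*(-271) = -205960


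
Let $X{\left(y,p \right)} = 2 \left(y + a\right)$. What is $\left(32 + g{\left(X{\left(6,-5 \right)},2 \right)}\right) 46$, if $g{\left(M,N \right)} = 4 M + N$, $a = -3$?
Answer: $2668$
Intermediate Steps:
$X{\left(y,p \right)} = -6 + 2 y$ ($X{\left(y,p \right)} = 2 \left(y - 3\right) = 2 \left(-3 + y\right) = -6 + 2 y$)
$g{\left(M,N \right)} = N + 4 M$
$\left(32 + g{\left(X{\left(6,-5 \right)},2 \right)}\right) 46 = \left(32 + \left(2 + 4 \left(-6 + 2 \cdot 6\right)\right)\right) 46 = \left(32 + \left(2 + 4 \left(-6 + 12\right)\right)\right) 46 = \left(32 + \left(2 + 4 \cdot 6\right)\right) 46 = \left(32 + \left(2 + 24\right)\right) 46 = \left(32 + 26\right) 46 = 58 \cdot 46 = 2668$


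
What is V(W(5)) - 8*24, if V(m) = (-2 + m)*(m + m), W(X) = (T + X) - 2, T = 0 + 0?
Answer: -186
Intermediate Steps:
T = 0
W(X) = -2 + X (W(X) = (0 + X) - 2 = X - 2 = -2 + X)
V(m) = 2*m*(-2 + m) (V(m) = (-2 + m)*(2*m) = 2*m*(-2 + m))
V(W(5)) - 8*24 = 2*(-2 + 5)*(-2 + (-2 + 5)) - 8*24 = 2*3*(-2 + 3) - 192 = 2*3*1 - 192 = 6 - 192 = -186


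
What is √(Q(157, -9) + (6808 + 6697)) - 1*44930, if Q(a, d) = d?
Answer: -44930 + 2*√3374 ≈ -44814.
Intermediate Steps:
√(Q(157, -9) + (6808 + 6697)) - 1*44930 = √(-9 + (6808 + 6697)) - 1*44930 = √(-9 + 13505) - 44930 = √13496 - 44930 = 2*√3374 - 44930 = -44930 + 2*√3374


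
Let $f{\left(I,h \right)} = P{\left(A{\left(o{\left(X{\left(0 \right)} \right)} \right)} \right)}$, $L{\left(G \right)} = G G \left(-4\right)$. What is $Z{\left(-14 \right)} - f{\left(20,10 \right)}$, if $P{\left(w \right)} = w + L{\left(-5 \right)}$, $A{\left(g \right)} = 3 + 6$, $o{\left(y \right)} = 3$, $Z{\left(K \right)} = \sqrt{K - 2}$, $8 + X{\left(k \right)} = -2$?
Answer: $91 + 4 i \approx 91.0 + 4.0 i$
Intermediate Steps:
$X{\left(k \right)} = -10$ ($X{\left(k \right)} = -8 - 2 = -10$)
$Z{\left(K \right)} = \sqrt{-2 + K}$
$L{\left(G \right)} = - 4 G^{2}$ ($L{\left(G \right)} = G^{2} \left(-4\right) = - 4 G^{2}$)
$A{\left(g \right)} = 9$
$P{\left(w \right)} = -100 + w$ ($P{\left(w \right)} = w - 4 \left(-5\right)^{2} = w - 100 = -100 + w$)
$f{\left(I,h \right)} = -91$ ($f{\left(I,h \right)} = -100 + 9 = -91$)
$Z{\left(-14 \right)} - f{\left(20,10 \right)} = \sqrt{-2 - 14} - -91 = \sqrt{-16} + 91 = 4 i + 91 = 91 + 4 i$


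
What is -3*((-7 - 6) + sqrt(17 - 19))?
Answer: 39 - 3*I*sqrt(2) ≈ 39.0 - 4.2426*I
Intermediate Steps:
-3*((-7 - 6) + sqrt(17 - 19)) = -3*(-13 + sqrt(-2)) = -3*(-13 + I*sqrt(2)) = 39 - 3*I*sqrt(2)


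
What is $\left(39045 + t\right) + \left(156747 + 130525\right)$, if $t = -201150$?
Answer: $125167$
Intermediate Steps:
$\left(39045 + t\right) + \left(156747 + 130525\right) = \left(39045 - 201150\right) + \left(156747 + 130525\right) = -162105 + 287272 = 125167$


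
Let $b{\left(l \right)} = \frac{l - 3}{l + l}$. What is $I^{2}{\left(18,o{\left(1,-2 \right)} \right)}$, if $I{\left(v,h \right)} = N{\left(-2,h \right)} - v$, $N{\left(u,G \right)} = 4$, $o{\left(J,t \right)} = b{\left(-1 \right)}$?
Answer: $196$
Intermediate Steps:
$b{\left(l \right)} = \frac{-3 + l}{2 l}$
$o{\left(J,t \right)} = 2$ ($o{\left(J,t \right)} = \frac{-3 - 1}{2 \left(-1\right)} = \frac{1}{2} \left(-1\right) \left(-4\right) = 2$)
$I{\left(v,h \right)} = 4 - v$
$I^{2}{\left(18,o{\left(1,-2 \right)} \right)} = \left(4 - 18\right)^{2} = \left(-14\right)^{2} = 196$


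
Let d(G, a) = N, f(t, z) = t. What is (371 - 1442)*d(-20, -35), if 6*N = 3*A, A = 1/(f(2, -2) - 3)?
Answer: 1071/2 ≈ 535.50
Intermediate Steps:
A = -1 (A = 1/(2 - 3) = 1/(-1) = -1)
N = -½ (N = (3*(-1))/6 = (⅙)*(-3) = -½ ≈ -0.50000)
d(G, a) = -½
(371 - 1442)*d(-20, -35) = (371 - 1442)*(-½) = -1071*(-½) = 1071/2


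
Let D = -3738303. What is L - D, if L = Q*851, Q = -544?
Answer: 3275359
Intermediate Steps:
L = -462944 (L = -544*851 = -462944)
L - D = -462944 - 1*(-3738303) = -462944 + 3738303 = 3275359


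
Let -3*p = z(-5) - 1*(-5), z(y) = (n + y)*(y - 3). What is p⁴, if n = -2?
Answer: 13845841/81 ≈ 1.7094e+5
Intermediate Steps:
z(y) = (-3 + y)*(-2 + y) (z(y) = (-2 + y)*(y - 3) = (-2 + y)*(-3 + y) = (-3 + y)*(-2 + y))
p = -61/3 (p = -((6 + (-5)² - 5*(-5)) - 1*(-5))/3 = -((6 + 25 + 25) + 5)/3 = -(56 + 5)/3 = -⅓*61 = -61/3 ≈ -20.333)
p⁴ = (-61/3)⁴ = 13845841/81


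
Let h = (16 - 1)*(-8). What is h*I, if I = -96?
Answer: 11520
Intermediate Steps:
h = -120 (h = 15*(-8) = -120)
h*I = -120*(-96) = 11520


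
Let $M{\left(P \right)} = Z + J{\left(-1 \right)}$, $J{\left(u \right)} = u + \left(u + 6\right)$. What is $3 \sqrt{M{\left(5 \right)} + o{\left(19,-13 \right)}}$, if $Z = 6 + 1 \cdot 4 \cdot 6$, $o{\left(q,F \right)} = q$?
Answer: $3 \sqrt{53} \approx 21.84$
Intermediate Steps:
$J{\left(u \right)} = 6 + 2 u$ ($J{\left(u \right)} = u + \left(6 + u\right) = 6 + 2 u$)
$Z = 30$ ($Z = 6 + 4 \cdot 6 = 6 + 24 = 30$)
$M{\left(P \right)} = 34$ ($M{\left(P \right)} = 30 + \left(6 + 2 \left(-1\right)\right) = 30 + \left(6 - 2\right) = 30 + 4 = 34$)
$3 \sqrt{M{\left(5 \right)} + o{\left(19,-13 \right)}} = 3 \sqrt{34 + 19} = 3 \sqrt{53}$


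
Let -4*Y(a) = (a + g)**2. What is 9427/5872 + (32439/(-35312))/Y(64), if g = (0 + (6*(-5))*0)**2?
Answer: 21316623449/13270532096 ≈ 1.6063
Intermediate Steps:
g = 0 (g = (0 - 30*0)**2 = (0 + 0)**2 = 0**2 = 0)
Y(a) = -a**2/4 (Y(a) = -(a + 0)**2/4 = -a**2/4)
9427/5872 + (32439/(-35312))/Y(64) = 9427/5872 + (32439/(-35312))/((-1/4*64**2)) = 9427*(1/5872) + (32439*(-1/35312))/((-1/4*4096)) = 9427/5872 - 32439/35312/(-1024) = 9427/5872 - 32439/35312*(-1/1024) = 9427/5872 + 32439/36159488 = 21316623449/13270532096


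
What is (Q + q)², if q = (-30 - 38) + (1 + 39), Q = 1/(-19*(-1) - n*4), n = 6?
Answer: 19881/25 ≈ 795.24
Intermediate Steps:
Q = -⅕ (Q = 1/(-19*(-1) - 1*6*4) = 1/(19 - 6*4) = 1/(19 - 24) = 1/(-5) = -⅕ ≈ -0.20000)
q = -28 (q = -68 + 40 = -28)
(Q + q)² = (-⅕ - 28)² = (-141/5)² = 19881/25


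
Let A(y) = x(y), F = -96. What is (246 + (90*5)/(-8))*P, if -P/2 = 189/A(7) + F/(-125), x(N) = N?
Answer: -2634489/250 ≈ -10538.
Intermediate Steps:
A(y) = y
P = -6942/125 (P = -2*(189/7 - 96/(-125)) = -2*(189*(1/7) - 96*(-1/125)) = -2*(27 + 96/125) = -2*3471/125 = -6942/125 ≈ -55.536)
(246 + (90*5)/(-8))*P = (246 + (90*5)/(-8))*(-6942/125) = (246 + 450*(-1/8))*(-6942/125) = (246 - 225/4)*(-6942/125) = (759/4)*(-6942/125) = -2634489/250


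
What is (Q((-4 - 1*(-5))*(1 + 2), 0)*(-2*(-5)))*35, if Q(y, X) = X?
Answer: 0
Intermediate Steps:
(Q((-4 - 1*(-5))*(1 + 2), 0)*(-2*(-5)))*35 = (0*(-2*(-5)))*35 = (0*10)*35 = 0*35 = 0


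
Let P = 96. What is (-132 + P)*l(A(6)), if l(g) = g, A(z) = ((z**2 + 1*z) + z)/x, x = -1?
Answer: 1728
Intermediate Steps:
A(z) = -z**2 - 2*z (A(z) = ((z**2 + 1*z) + z)/(-1) = ((z**2 + z) + z)*(-1) = ((z + z**2) + z)*(-1) = (z**2 + 2*z)*(-1) = -z**2 - 2*z)
(-132 + P)*l(A(6)) = (-132 + 96)*(-1*6*(2 + 6)) = -(-36)*6*8 = -36*(-48) = 1728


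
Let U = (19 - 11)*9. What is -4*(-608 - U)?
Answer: 2720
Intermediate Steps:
U = 72 (U = 8*9 = 72)
-4*(-608 - U) = -4*(-608 - 1*72) = -4*(-608 - 72) = -4*(-680) = 2720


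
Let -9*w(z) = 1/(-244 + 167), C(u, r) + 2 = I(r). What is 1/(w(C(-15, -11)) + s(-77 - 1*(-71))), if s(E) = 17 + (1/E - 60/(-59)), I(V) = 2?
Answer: 81774/1459807 ≈ 0.056017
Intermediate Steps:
C(u, r) = 0 (C(u, r) = -2 + 2 = 0)
w(z) = 1/693 (w(z) = -1/(9*(-244 + 167)) = -1/9/(-77) = -1/9*(-1/77) = 1/693)
s(E) = 1063/59 + 1/E (s(E) = 17 + (1/E - 60*(-1/59)) = 17 + (1/E + 60/59) = 17 + (60/59 + 1/E) = 1063/59 + 1/E)
1/(w(C(-15, -11)) + s(-77 - 1*(-71))) = 1/(1/693 + (1063/59 + 1/(-77 - 1*(-71)))) = 1/(1/693 + (1063/59 + 1/(-77 + 71))) = 1/(1/693 + (1063/59 + 1/(-6))) = 1/(1/693 + (1063/59 - 1/6)) = 1/(1/693 + 6319/354) = 1/(1459807/81774) = 81774/1459807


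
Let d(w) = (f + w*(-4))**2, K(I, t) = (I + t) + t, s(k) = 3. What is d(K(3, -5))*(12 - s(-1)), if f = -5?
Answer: 4761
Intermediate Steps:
K(I, t) = I + 2*t
d(w) = (-5 - 4*w)**2 (d(w) = (-5 + w*(-4))**2 = (-5 - 4*w)**2)
d(K(3, -5))*(12 - s(-1)) = (5 + 4*(3 + 2*(-5)))**2*(12 - 1*3) = (5 + 4*(3 - 10))**2*(12 - 3) = (5 + 4*(-7))**2*9 = (5 - 28)**2*9 = (-23)**2*9 = 529*9 = 4761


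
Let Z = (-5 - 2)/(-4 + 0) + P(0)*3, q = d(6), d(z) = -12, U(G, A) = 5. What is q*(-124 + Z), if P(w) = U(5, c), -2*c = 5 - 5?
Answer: 1287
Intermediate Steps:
c = 0 (c = -(5 - 5)/2 = -½*0 = 0)
q = -12
P(w) = 5
Z = 67/4 (Z = (-5 - 2)/(-4 + 0) + 5*3 = -7/(-4) + 15 = -7*(-¼) + 15 = 7/4 + 15 = 67/4 ≈ 16.750)
q*(-124 + Z) = -12*(-124 + 67/4) = -12*(-429/4) = 1287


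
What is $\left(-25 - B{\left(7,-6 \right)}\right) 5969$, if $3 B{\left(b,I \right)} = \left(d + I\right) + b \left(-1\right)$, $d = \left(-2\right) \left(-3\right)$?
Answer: $- \frac{405892}{3} \approx -1.353 \cdot 10^{5}$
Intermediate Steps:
$d = 6$
$B{\left(b,I \right)} = 2 - \frac{b}{3} + \frac{I}{3}$ ($B{\left(b,I \right)} = \frac{\left(6 + I\right) + b \left(-1\right)}{3} = \frac{\left(6 + I\right) - b}{3} = \frac{6 + I - b}{3} = 2 - \frac{b}{3} + \frac{I}{3}$)
$\left(-25 - B{\left(7,-6 \right)}\right) 5969 = \left(-25 - \left(2 - \frac{7}{3} + \frac{1}{3} \left(-6\right)\right)\right) 5969 = \left(-25 - \left(2 - \frac{7}{3} - 2\right)\right) 5969 = \left(-25 - - \frac{7}{3}\right) 5969 = \left(-25 + \frac{7}{3}\right) 5969 = \left(- \frac{68}{3}\right) 5969 = - \frac{405892}{3}$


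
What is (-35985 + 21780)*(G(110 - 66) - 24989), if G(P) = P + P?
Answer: 353718705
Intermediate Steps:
G(P) = 2*P
(-35985 + 21780)*(G(110 - 66) - 24989) = (-35985 + 21780)*(2*(110 - 66) - 24989) = -14205*(2*44 - 24989) = -14205*(88 - 24989) = -14205*(-24901) = 353718705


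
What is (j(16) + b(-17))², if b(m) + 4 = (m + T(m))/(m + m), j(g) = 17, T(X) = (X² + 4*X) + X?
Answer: 225/4 ≈ 56.250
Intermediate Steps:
T(X) = X² + 5*X
b(m) = -4 + (m + m*(5 + m))/(2*m) (b(m) = -4 + (m + m*(5 + m))/(m + m) = -4 + (m + m*(5 + m))/((2*m)) = -4 + (m + m*(5 + m))*(1/(2*m)) = -4 + (m + m*(5 + m))/(2*m))
(j(16) + b(-17))² = (17 + (-1 + (½)*(-17)))² = (17 + (-1 - 17/2))² = (17 - 19/2)² = (15/2)² = 225/4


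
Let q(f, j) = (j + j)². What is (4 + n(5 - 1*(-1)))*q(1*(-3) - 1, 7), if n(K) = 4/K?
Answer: 2744/3 ≈ 914.67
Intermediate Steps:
q(f, j) = 4*j² (q(f, j) = (2*j)² = 4*j²)
(4 + n(5 - 1*(-1)))*q(1*(-3) - 1, 7) = (4 + 4/(5 - 1*(-1)))*(4*7²) = (4 + 4/(5 + 1))*(4*49) = (4 + 4/6)*196 = (4 + 4*(⅙))*196 = (4 + ⅔)*196 = (14/3)*196 = 2744/3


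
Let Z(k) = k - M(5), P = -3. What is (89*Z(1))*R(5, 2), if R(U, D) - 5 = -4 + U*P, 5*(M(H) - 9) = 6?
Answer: 57316/5 ≈ 11463.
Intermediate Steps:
M(H) = 51/5 (M(H) = 9 + (1/5)*6 = 9 + 6/5 = 51/5)
Z(k) = -51/5 + k (Z(k) = k - 1*51/5 = k - 51/5 = -51/5 + k)
R(U, D) = 1 - 3*U (R(U, D) = 5 + (-4 + U*(-3)) = 5 + (-4 - 3*U) = 1 - 3*U)
(89*Z(1))*R(5, 2) = (89*(-51/5 + 1))*(1 - 3*5) = (89*(-46/5))*(1 - 15) = -4094/5*(-14) = 57316/5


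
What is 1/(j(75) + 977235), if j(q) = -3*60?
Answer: 1/977055 ≈ 1.0235e-6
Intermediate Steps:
j(q) = -180
1/(j(75) + 977235) = 1/(-180 + 977235) = 1/977055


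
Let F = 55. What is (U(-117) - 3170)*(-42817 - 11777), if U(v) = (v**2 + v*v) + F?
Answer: -1324614222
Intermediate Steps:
U(v) = 55 + 2*v**2 (U(v) = (v**2 + v*v) + 55 = (v**2 + v**2) + 55 = 2*v**2 + 55 = 55 + 2*v**2)
(U(-117) - 3170)*(-42817 - 11777) = ((55 + 2*(-117)**2) - 3170)*(-42817 - 11777) = ((55 + 2*13689) - 3170)*(-54594) = ((55 + 27378) - 3170)*(-54594) = (27433 - 3170)*(-54594) = 24263*(-54594) = -1324614222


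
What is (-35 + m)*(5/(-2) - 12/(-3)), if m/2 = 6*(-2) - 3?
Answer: -195/2 ≈ -97.500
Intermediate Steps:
m = -30 (m = 2*(6*(-2) - 3) = 2*(-12 - 3) = 2*(-15) = -30)
(-35 + m)*(5/(-2) - 12/(-3)) = (-35 - 30)*(5/(-2) - 12/(-3)) = -65*(5*(-½) - 12*(-⅓)) = -65*(-5/2 + 4) = -65*3/2 = -195/2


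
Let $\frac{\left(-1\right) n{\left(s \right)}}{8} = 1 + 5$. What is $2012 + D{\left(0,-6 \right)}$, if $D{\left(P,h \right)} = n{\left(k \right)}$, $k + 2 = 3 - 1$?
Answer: $1964$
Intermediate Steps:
$k = 0$ ($k = -2 + \left(3 - 1\right) = -2 + 2 = 0$)
$n{\left(s \right)} = -48$ ($n{\left(s \right)} = - 8 \left(1 + 5\right) = \left(-8\right) 6 = -48$)
$D{\left(P,h \right)} = -48$
$2012 + D{\left(0,-6 \right)} = 2012 - 48 = 1964$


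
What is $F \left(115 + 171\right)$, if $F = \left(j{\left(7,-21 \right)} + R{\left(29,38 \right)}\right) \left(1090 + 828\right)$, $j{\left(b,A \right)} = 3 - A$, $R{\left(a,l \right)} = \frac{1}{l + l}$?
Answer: $\frac{250275025}{19} \approx 1.3172 \cdot 10^{7}$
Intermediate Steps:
$R{\left(a,l \right)} = \frac{1}{2 l}$
$F = \frac{1750175}{38}$ ($F = \left(\left(3 - -21\right) + \frac{1}{2 \cdot 38}\right) \left(1090 + 828\right) = \left(\left(3 + 21\right) + \frac{1}{2} \cdot \frac{1}{38}\right) 1918 = \left(24 + \frac{1}{76}\right) 1918 = \frac{1825}{76} \cdot 1918 = \frac{1750175}{38} \approx 46057.0$)
$F \left(115 + 171\right) = \frac{1750175 \left(115 + 171\right)}{38} = \frac{1750175}{38} \cdot 286 = \frac{250275025}{19}$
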